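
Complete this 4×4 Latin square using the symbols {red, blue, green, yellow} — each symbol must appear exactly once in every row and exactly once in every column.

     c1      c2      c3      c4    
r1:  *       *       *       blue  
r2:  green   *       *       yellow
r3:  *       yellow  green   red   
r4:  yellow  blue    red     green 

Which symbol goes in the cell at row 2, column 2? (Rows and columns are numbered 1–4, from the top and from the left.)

red

Cell (r1,c1): row 1 has {blue}; column 1 has {green,yellow} → red.
Cell (r1,c2): row 1 has {red,blue}; column 2 has {blue,yellow} → green.
Cell (r1,c3): row 1 has {red,blue,green}; column 3 has {red,green} → yellow.
Cell (r2,c2): row 2 has {green,yellow}; column 2 has {blue,green,yellow} → red.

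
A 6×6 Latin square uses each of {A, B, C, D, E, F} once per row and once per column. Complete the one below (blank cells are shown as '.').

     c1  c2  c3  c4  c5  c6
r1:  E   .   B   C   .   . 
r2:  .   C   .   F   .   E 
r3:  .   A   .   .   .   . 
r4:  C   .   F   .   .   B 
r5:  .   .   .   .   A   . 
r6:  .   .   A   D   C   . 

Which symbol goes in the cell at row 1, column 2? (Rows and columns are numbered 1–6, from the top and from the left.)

F

row 2 has {C,E,F}; column 3 has {A,B,F} — only D is left for (r2,c3).
row 2 has {C,D,E,F}; column 5 has {A,C} — only B is left for (r2,c5).
row 6 has {A,C,D}; column 6 has {B,E} — only F is left for (r6,c6).
row 2 has {B,C,D,E,F}; column 1 has {C,E} — only A is left for (r2,c1).
row 6 has {A,C,D,F}; column 1 has {A,C,E} — only B is left for (r6,c1).
row 6 has {A,B,C,D,F}; column 2 has {A,C} — only E is left for (r6,c2).
row 4 has {B,C,F}; column 2 has {A,C,E} — only D is left for (r4,c2).
row 4 has {B,C,D,F}; column 5 has {A,B,C} — only E is left for (r4,c5).
row 1 has {B,C,E}; column 2 has {A,C,D,E} — only F is left for (r1,c2).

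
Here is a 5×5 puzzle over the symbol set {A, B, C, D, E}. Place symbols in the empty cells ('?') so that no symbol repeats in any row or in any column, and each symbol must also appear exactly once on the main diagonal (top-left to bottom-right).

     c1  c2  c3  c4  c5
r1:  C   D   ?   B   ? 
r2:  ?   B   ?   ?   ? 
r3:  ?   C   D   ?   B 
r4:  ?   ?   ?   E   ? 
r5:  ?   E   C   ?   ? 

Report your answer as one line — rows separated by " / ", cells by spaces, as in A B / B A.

C D A B E / A B E C D / E C D A B / D A B E C / B E C D A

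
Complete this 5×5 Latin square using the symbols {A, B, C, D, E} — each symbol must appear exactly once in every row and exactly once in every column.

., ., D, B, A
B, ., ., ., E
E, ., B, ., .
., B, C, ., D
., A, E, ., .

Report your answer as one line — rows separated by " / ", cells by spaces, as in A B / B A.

C E D B A / B C A D E / E D B A C / A B C E D / D A E C B

At row 1, column 1: row 1 has {A,B,D}; column 1 has {B,E}; that leaves C.
At row 1, column 2: row 1 has {A,B,C,D}; column 2 has {A,B}; that leaves E.
At row 2, column 3: row 2 has {B,E}; column 3 has {B,C,D,E}; that leaves A.
At row 3, column 5: row 3 has {B,E}; column 5 has {A,D,E}; that leaves C.
At row 4, column 1: row 4 has {B,C,D}; column 1 has {B,C,E}; that leaves A.
At row 4, column 4: row 4 has {A,B,C,D}; column 4 has {B}; that leaves E.
At row 5, column 1: row 5 has {A,E}; column 1 has {A,B,C,E}; that leaves D.
At row 5, column 4: row 5 has {A,D,E}; column 4 has {B,E}; that leaves C.
At row 5, column 5: row 5 has {A,C,D,E}; column 5 has {A,C,D,E}; that leaves B.
At row 2, column 4: row 2 has {A,B,E}; column 4 has {B,C,E}; that leaves D.
At row 3, column 2: row 3 has {B,C,E}; column 2 has {A,B,E}; that leaves D.
At row 3, column 4: row 3 has {B,C,D,E}; column 4 has {B,C,D,E}; that leaves A.
At row 2, column 2: row 2 has {A,B,D,E}; column 2 has {A,B,D,E}; that leaves C.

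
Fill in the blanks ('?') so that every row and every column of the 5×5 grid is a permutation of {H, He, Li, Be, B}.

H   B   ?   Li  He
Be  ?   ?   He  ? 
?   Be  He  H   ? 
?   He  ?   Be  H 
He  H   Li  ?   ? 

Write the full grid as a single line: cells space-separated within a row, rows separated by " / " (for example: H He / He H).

H B Be Li He / Be Li H He B / B Be He H Li / Li He B Be H / He H Li B Be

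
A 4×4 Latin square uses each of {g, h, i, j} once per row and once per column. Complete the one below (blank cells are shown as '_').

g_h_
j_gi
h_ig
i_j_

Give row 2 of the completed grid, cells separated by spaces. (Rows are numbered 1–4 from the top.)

j h g i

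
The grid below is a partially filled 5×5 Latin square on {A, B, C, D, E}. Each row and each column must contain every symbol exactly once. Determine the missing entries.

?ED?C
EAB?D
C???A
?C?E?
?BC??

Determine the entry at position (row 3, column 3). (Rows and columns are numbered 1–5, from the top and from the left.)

E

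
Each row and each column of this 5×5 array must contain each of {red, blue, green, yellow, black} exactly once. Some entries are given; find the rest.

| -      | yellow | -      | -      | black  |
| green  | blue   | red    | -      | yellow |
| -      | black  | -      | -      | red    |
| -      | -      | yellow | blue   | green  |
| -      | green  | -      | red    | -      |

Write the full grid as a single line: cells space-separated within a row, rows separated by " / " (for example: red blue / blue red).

Cell (r1,c4): row 1 has {yellow,black}; column 4 has {red,blue} → green.
Cell (r2,c4): row 2 has {red,blue,green,yellow}; column 4 has {red,blue,green} → black.
Cell (r3,c4): row 3 has {red,black}; column 4 has {red,blue,green,black} → yellow.
Cell (r4,c2): row 4 has {blue,green,yellow}; column 2 has {blue,green,yellow,black} → red.
Cell (r5,c5): row 5 has {red,green}; column 5 has {red,green,yellow,black} → blue.
Cell (r1,c3): row 1 has {green,yellow,black}; column 3 has {red,yellow} → blue.
Cell (r3,c1): row 3 has {red,yellow,black}; column 1 has {green} → blue.
Cell (r3,c3): row 3 has {red,blue,yellow,black}; column 3 has {red,blue,yellow} → green.
Cell (r4,c1): row 4 has {red,blue,green,yellow}; column 1 has {blue,green} → black.
Cell (r5,c1): row 5 has {red,blue,green}; column 1 has {blue,green,black} → yellow.
Cell (r5,c3): row 5 has {red,blue,green,yellow}; column 3 has {red,blue,green,yellow} → black.
Cell (r1,c1): row 1 has {blue,green,yellow,black}; column 1 has {blue,green,yellow,black} → red.

red yellow blue green black / green blue red black yellow / blue black green yellow red / black red yellow blue green / yellow green black red blue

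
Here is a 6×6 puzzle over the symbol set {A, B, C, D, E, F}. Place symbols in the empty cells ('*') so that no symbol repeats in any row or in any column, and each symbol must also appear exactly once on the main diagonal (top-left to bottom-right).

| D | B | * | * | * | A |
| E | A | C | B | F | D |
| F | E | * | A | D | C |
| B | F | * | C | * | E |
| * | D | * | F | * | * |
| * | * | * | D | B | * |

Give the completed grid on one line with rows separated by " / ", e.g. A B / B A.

D B F E C A / E A C B F D / F E B A D C / B F D C A E / C D A F E B / A C E D B F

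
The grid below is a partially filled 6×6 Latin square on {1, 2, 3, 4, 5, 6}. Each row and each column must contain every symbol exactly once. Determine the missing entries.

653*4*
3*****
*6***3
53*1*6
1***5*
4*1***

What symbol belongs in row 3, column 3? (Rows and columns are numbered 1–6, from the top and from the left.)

5

row 1 has {3,4,5,6}; column 4 has {1} — only 2 is left for (r1,c4).
row 1 has {2,3,4,5,6}; column 6 has {3,6} — only 1 is left for (r1,c6).
row 3 has {3,6}; column 1 has {1,3,4,5,6} — only 2 is left for (r3,c1).
row 3 has {2,3,6}; column 5 has {4,5} — only 1 is left for (r3,c5).
row 4 has {1,3,5,6}; column 5 has {1,4,5} — only 2 is left for (r4,c5).
row 6 has {1,4}; column 2 has {3,5,6} — only 2 is left for (r6,c2).
row 6 has {1,2,4}; column 6 has {1,3,6} — only 5 is left for (r6,c6).
row 2 has {3}; column 5 has {1,2,4,5} — only 6 is left for (r2,c5).
row 4 has {1,2,3,5,6}; column 3 has {1,3} — only 4 is left for (r4,c3).
row 5 has {1,5}; column 2 has {2,3,5,6} — only 4 is left for (r5,c2).
row 5 has {1,4,5}; column 6 has {1,3,5,6} — only 2 is left for (r5,c6).
row 6 has {1,2,4,5}; column 5 has {1,2,4,5,6} — only 3 is left for (r6,c5).
row 2 has {3,6}; column 2 has {2,3,4,5,6} — only 1 is left for (r2,c2).
row 2 has {1,3,6}; column 6 has {1,2,3,5,6} — only 4 is left for (r2,c6).
row 3 has {1,2,3,6}; column 3 has {1,3,4} — only 5 is left for (r3,c3).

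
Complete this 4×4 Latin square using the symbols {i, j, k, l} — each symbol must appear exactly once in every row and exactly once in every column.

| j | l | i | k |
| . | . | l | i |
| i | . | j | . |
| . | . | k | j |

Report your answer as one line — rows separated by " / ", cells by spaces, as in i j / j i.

j l i k / k j l i / i k j l / l i k j

(r2,c1) = k
(r2,c2) = j
(r3,c2) = k
(r3,c4) = l
(r4,c1) = l
(r4,c2) = i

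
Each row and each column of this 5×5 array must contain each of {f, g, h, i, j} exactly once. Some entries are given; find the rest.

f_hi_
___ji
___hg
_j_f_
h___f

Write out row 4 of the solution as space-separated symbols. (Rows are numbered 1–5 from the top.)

i j g f h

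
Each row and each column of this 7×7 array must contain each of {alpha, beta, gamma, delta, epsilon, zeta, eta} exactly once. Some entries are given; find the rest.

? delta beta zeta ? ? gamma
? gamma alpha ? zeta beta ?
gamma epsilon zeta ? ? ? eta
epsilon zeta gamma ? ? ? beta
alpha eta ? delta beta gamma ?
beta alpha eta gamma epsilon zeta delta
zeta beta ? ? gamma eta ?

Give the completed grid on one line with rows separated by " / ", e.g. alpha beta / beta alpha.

eta delta beta zeta alpha epsilon gamma / delta gamma alpha eta zeta beta epsilon / gamma epsilon zeta beta delta alpha eta / epsilon zeta gamma alpha eta delta beta / alpha eta epsilon delta beta gamma zeta / beta alpha eta gamma epsilon zeta delta / zeta beta delta epsilon gamma eta alpha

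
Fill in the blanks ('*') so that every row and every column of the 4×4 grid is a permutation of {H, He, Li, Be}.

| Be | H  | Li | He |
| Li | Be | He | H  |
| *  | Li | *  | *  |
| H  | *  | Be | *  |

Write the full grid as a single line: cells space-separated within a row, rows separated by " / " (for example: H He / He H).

Be H Li He / Li Be He H / He Li H Be / H He Be Li

row 3 has {Li}; column 1 has {H,Li,Be} — only He is left for (r3,c1).
row 3 has {He,Li}; column 3 has {He,Li,Be} — only H is left for (r3,c3).
row 3 has {H,He,Li}; column 4 has {H,He} — only Be is left for (r3,c4).
row 4 has {H,Be}; column 2 has {H,Li,Be} — only He is left for (r4,c2).
row 4 has {H,He,Be}; column 4 has {H,He,Be} — only Li is left for (r4,c4).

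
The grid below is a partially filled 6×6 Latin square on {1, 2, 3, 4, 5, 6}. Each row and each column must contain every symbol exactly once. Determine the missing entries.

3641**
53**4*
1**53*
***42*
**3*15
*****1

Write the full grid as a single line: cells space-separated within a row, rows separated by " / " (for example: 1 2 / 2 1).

3 6 4 1 5 2 / 5 3 1 2 4 6 / 1 2 6 5 3 4 / 6 1 5 4 2 3 / 2 4 3 6 1 5 / 4 5 2 3 6 1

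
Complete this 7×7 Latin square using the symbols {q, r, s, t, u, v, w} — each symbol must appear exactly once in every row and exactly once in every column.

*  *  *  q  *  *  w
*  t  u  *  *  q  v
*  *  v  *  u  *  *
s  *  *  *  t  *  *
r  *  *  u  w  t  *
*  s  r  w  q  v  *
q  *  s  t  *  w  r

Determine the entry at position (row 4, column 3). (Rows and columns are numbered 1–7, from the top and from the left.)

w

Cell (r1,c3): row 1 has {q,w}; column 3 has {r,s,u,v} → t.
Cell (r2,c1): row 2 has {q,t,u,v}; column 1 has {q,r,s} → w.
Cell (r3,c1): row 3 has {u,v}; column 1 has {q,r,s,w} → t.
Cell (r5,c3): row 5 has {r,t,u,w}; column 3 has {r,s,t,u,v} → q.
Cell (r5,c7): row 5 has {q,r,t,u,w}; column 7 has {r,v,w} → s.
Cell (r6,c1): row 6 has {q,r,s,v,w}; column 1 has {q,r,s,t,w} → u.
Cell (r6,c7): row 6 has {q,r,s,u,v,w}; column 7 has {r,s,v,w} → t.
Cell (r7,c5): row 7 has {q,r,s,t,w}; column 5 has {q,t,u,w} → v.
Cell (r1,c1): row 1 has {q,t,w}; column 1 has {q,r,s,t,u,w} → v.
Cell (r3,c7): row 3 has {t,u,v}; column 7 has {r,s,t,v,w} → q.
Cell (r4,c3): row 4 has {s,t}; column 3 has {q,r,s,t,u,v} → w.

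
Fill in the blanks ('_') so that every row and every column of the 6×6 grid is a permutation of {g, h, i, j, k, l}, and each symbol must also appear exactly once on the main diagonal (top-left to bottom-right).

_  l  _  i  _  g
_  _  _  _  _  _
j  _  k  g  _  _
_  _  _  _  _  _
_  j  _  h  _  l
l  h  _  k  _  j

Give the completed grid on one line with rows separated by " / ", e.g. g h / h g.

h l j i k g / i g l j h k / j i k g l h / g k h l j i / k j g h i l / l h i k g j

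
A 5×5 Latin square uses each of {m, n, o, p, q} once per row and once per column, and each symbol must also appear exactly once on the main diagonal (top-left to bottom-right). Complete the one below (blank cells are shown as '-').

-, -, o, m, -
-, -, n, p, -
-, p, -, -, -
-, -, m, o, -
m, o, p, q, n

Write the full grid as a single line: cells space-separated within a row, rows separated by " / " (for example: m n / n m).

p n o m q / q m n p o / o p q n m / n q m o p / m o p q n

At row 3, column 3: row 3 has {p}; column 3 has {m,n,o,p}; the diagonal has {n,o}; that leaves q.
At row 3, column 4: row 3 has {p,q}; column 4 has {m,o,p,q}; that leaves n.
At row 1, column 1: row 1 has {m,o}; column 1 has {m}; the diagonal has {n,o,q}; that leaves p.
At row 1, column 5: row 1 has {m,o,p}; column 5 has {n}; that leaves q.
At row 2, column 2: row 2 has {n,p}; column 2 has {o,p}; the diagonal has {n,o,p,q}; that leaves m.
At row 2, column 5: row 2 has {m,n,p}; column 5 has {n,q}; that leaves o.
At row 3, column 1: row 3 has {n,p,q}; column 1 has {m,p}; that leaves o.
At row 3, column 5: row 3 has {n,o,p,q}; column 5 has {n,o,q}; that leaves m.
At row 4, column 5: row 4 has {m,o}; column 5 has {m,n,o,q}; that leaves p.
At row 1, column 2: row 1 has {m,o,p,q}; column 2 has {m,o,p}; that leaves n.
At row 2, column 1: row 2 has {m,n,o,p}; column 1 has {m,o,p}; that leaves q.
At row 4, column 1: row 4 has {m,o,p}; column 1 has {m,o,p,q}; that leaves n.
At row 4, column 2: row 4 has {m,n,o,p}; column 2 has {m,n,o,p}; that leaves q.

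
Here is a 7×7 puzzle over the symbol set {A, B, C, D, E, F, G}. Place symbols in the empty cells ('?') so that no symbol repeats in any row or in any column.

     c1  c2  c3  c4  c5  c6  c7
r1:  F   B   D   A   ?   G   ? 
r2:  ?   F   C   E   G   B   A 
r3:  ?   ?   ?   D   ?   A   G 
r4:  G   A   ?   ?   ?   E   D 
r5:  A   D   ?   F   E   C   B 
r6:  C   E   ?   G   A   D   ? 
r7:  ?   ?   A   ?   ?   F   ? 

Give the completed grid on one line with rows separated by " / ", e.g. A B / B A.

(r1,c5) = C
(r1,c7) = E
(r2,c1) = D
(r3,c2) = C
(r5,c3) = G
(r6,c7) = F
(r7,c2) = G
(r7,c7) = C
(r6,c3) = B
(r7,c4) = B
(r7,c5) = D
(r4,c3) = F
(r4,c4) = C
(r4,c5) = B
(r7,c1) = E
(r3,c1) = B
(r3,c3) = E
(r3,c5) = F

F B D A C G E / D F C E G B A / B C E D F A G / G A F C B E D / A D G F E C B / C E B G A D F / E G A B D F C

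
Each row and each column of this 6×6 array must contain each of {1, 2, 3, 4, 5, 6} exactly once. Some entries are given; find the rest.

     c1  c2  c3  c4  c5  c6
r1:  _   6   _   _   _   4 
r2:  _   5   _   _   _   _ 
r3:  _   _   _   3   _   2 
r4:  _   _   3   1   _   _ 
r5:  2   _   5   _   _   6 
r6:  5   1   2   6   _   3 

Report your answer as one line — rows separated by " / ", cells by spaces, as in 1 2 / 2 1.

row 1 has {4,6}; column 3 has {2,3,5} — only 1 is left for (r1,c3).
row 2 has {5}; column 6 has {2,3,4,6} — only 1 is left for (r2,c6).
row 3 has {2,3}; column 2 has {1,5,6} — only 4 is left for (r3,c2).
row 3 has {2,3,4}; column 3 has {1,2,3,5} — only 6 is left for (r3,c3).
row 4 has {1,3}; column 2 has {1,4,5,6} — only 2 is left for (r4,c2).
row 4 has {1,2,3}; column 6 has {1,2,3,4,6} — only 5 is left for (r4,c6).
row 5 has {2,5,6}; column 2 has {1,2,4,5,6} — only 3 is left for (r5,c2).
row 5 has {2,3,5,6}; column 4 has {1,3,6} — only 4 is left for (r5,c4).
row 5 has {2,3,4,5,6}; column 5 is empty so far — only 1 is left for (r5,c5).
row 6 has {1,2,3,5,6}; column 5 has {1} — only 4 is left for (r6,c5).
row 1 has {1,4,6}; column 1 has {2,5} — only 3 is left for (r1,c1).
row 2 has {1,5}; column 3 has {1,2,3,5,6} — only 4 is left for (r2,c3).
row 2 has {1,4,5}; column 4 has {1,3,4,6} — only 2 is left for (r2,c4).
row 3 has {2,3,4,6}; column 1 has {2,3,5} — only 1 is left for (r3,c1).
row 3 has {1,2,3,4,6}; column 5 has {1,4} — only 5 is left for (r3,c5).
row 4 has {1,2,3,5}; column 5 has {1,4,5} — only 6 is left for (r4,c5).
row 1 has {1,3,4,6}; column 4 has {1,2,3,4,6} — only 5 is left for (r1,c4).
row 1 has {1,3,4,5,6}; column 5 has {1,4,5,6} — only 2 is left for (r1,c5).
row 2 has {1,2,4,5}; column 1 has {1,2,3,5} — only 6 is left for (r2,c1).
row 2 has {1,2,4,5,6}; column 5 has {1,2,4,5,6} — only 3 is left for (r2,c5).
row 4 has {1,2,3,5,6}; column 1 has {1,2,3,5,6} — only 4 is left for (r4,c1).

3 6 1 5 2 4 / 6 5 4 2 3 1 / 1 4 6 3 5 2 / 4 2 3 1 6 5 / 2 3 5 4 1 6 / 5 1 2 6 4 3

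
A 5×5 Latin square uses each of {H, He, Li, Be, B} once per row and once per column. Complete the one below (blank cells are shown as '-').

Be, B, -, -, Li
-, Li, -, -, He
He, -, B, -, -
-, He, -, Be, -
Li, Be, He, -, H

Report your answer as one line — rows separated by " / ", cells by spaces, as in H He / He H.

Be B H He Li / B Li Be H He / He H B Li Be / H He Li Be B / Li Be He B H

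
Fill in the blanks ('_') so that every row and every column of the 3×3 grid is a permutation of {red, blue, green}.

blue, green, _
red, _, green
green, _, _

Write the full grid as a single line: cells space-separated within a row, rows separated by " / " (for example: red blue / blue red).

blue green red / red blue green / green red blue

At row 1, column 3: row 1 has {blue,green}; column 3 has {green}; that leaves red.
At row 2, column 2: row 2 has {red,green}; column 2 has {green}; that leaves blue.
At row 3, column 2: row 3 has {green}; column 2 has {blue,green}; that leaves red.
At row 3, column 3: row 3 has {red,green}; column 3 has {red,green}; that leaves blue.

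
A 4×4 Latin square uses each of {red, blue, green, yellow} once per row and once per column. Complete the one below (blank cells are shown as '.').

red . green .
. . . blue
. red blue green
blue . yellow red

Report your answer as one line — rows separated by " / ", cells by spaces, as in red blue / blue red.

red blue green yellow / green yellow red blue / yellow red blue green / blue green yellow red

Cell (r1,c4): row 1 has {red,green}; column 4 has {red,blue,green} → yellow.
Cell (r2,c3): row 2 has {blue}; column 3 has {blue,green,yellow} → red.
Cell (r3,c1): row 3 has {red,blue,green}; column 1 has {red,blue} → yellow.
Cell (r4,c2): row 4 has {red,blue,yellow}; column 2 has {red} → green.
Cell (r1,c2): row 1 has {red,green,yellow}; column 2 has {red,green} → blue.
Cell (r2,c1): row 2 has {red,blue}; column 1 has {red,blue,yellow} → green.
Cell (r2,c2): row 2 has {red,blue,green}; column 2 has {red,blue,green} → yellow.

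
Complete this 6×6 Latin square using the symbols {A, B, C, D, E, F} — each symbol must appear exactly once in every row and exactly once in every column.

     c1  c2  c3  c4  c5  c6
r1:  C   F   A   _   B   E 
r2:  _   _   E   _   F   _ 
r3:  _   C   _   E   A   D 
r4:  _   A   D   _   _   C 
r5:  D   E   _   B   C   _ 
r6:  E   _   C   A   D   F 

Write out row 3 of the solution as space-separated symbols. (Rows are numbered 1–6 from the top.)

F C B E A D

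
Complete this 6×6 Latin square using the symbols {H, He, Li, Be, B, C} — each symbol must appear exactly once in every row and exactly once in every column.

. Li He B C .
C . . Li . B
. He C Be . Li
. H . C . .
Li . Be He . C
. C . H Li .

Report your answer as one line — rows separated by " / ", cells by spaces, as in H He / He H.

(r2,c2) = Be
(r2,c3) = H
(r2,c5) = He
(r5,c2) = B
(r5,c5) = H
(r6,c3) = B
(r3,c5) = B
(r4,c3) = Li
(r4,c5) = Be
(r4,c6) = He
(r6,c6) = Be
(r1,c6) = H
(r3,c1) = H
(r4,c1) = B
(r6,c1) = He
(r1,c1) = Be

Be Li He B C H / C Be H Li He B / H He C Be B Li / B H Li C Be He / Li B Be He H C / He C B H Li Be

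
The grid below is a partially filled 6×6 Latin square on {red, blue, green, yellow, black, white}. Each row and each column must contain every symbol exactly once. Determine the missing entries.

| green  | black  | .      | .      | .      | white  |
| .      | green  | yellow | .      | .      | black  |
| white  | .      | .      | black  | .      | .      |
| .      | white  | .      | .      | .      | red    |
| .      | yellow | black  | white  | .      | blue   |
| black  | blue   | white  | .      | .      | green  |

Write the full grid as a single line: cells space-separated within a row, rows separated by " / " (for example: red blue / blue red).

green black red blue yellow white / blue green yellow red white black / white red green black blue yellow / yellow white blue green black red / red yellow black white green blue / black blue white yellow red green

At row 3, column 2: row 3 has {black,white}; column 2 has {blue,green,yellow,black,white}; that leaves red.
At row 3, column 6: row 3 has {red,black,white}; column 6 has {red,blue,green,black,white}; that leaves yellow.
At row 5, column 1: row 5 has {blue,yellow,black,white}; column 1 has {green,black,white}; that leaves red.
At row 5, column 5: row 5 has {red,blue,yellow,black,white}; column 5 is empty so far; that leaves green.
At row 2, column 1: row 2 has {green,yellow,black}; column 1 has {red,green,black,white}; that leaves blue.
At row 2, column 4: row 2 has {blue,green,yellow,black}; column 4 has {black,white}; that leaves red.
At row 2, column 5: row 2 has {red,blue,green,yellow,black}; column 5 has {green}; that leaves white.
At row 3, column 5: row 3 has {red,yellow,black,white}; column 5 has {green,white}; that leaves blue.
At row 4, column 1: row 4 has {red,white}; column 1 has {red,blue,green,black,white}; that leaves yellow.
At row 4, column 5: row 4 has {red,yellow,white}; column 5 has {blue,green,white}; that leaves black.
At row 6, column 4: row 6 has {blue,green,black,white}; column 4 has {red,black,white}; that leaves yellow.
At row 6, column 5: row 6 has {blue,green,yellow,black,white}; column 5 has {blue,green,black,white}; that leaves red.
At row 1, column 4: row 1 has {green,black,white}; column 4 has {red,yellow,black,white}; that leaves blue.
At row 1, column 5: row 1 has {blue,green,black,white}; column 5 has {red,blue,green,black,white}; that leaves yellow.
At row 3, column 3: row 3 has {red,blue,yellow,black,white}; column 3 has {yellow,black,white}; that leaves green.
At row 4, column 3: row 4 has {red,yellow,black,white}; column 3 has {green,yellow,black,white}; that leaves blue.
At row 4, column 4: row 4 has {red,blue,yellow,black,white}; column 4 has {red,blue,yellow,black,white}; that leaves green.
At row 1, column 3: row 1 has {blue,green,yellow,black,white}; column 3 has {blue,green,yellow,black,white}; that leaves red.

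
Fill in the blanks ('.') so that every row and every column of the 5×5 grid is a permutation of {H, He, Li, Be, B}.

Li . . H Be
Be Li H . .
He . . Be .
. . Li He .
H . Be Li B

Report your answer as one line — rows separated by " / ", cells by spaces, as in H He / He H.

Li B He H Be / Be Li H B He / He H B Be Li / B Be Li He H / H He Be Li B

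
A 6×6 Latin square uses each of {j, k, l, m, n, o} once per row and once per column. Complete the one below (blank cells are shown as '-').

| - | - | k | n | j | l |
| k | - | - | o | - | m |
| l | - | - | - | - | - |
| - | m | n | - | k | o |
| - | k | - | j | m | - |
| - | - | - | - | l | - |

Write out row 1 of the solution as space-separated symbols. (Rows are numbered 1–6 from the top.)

m o k n j l

(r1,c2) = o
(r2,c5) = n
(r3,c5) = o
(r4,c1) = j
(r4,c4) = l
(r5,c6) = n
(r1,c1) = m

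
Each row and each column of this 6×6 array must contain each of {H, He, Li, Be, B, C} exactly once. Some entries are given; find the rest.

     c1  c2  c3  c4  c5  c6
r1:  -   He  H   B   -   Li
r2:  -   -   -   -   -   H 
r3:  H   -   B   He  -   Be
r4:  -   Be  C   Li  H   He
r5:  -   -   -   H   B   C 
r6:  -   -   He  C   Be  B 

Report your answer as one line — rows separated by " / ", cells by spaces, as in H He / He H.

Be He H B C Li / C B Li Be He H / H C B He Li Be / B Be C Li H He / He Li Be H B C / Li H He C Be B

At row 1, column 5: row 1 has {H,He,Li,B}; column 5 has {H,Be,B}; that leaves C.
At row 2, column 4: row 2 has {H}; column 4 has {H,He,Li,B,C}; that leaves Be.
At row 3, column 5: row 3 has {H,He,Be,B}; column 5 has {H,Be,B,C}; that leaves Li.
At row 4, column 1: row 4 has {H,He,Li,Be,C}; column 1 has {H}; that leaves B.
At row 5, column 2: row 5 has {H,B,C}; column 2 has {He,Be}; that leaves Li.
At row 5, column 3: row 5 has {H,Li,B,C}; column 3 has {H,He,B,C}; that leaves Be.
At row 6, column 1: row 6 has {He,Be,B,C}; column 1 has {H,B}; that leaves Li.
At row 6, column 2: row 6 has {He,Li,Be,B,C}; column 2 has {He,Li,Be}; that leaves H.
At row 1, column 1: row 1 has {H,He,Li,B,C}; column 1 has {H,Li,B}; that leaves Be.
At row 2, column 3: row 2 has {H,Be}; column 3 has {H,He,Be,B,C}; that leaves Li.
At row 2, column 5: row 2 has {H,Li,Be}; column 5 has {H,Li,Be,B,C}; that leaves He.
At row 3, column 2: row 3 has {H,He,Li,Be,B}; column 2 has {H,He,Li,Be}; that leaves C.
At row 5, column 1: row 5 has {H,Li,Be,B,C}; column 1 has {H,Li,Be,B}; that leaves He.
At row 2, column 1: row 2 has {H,He,Li,Be}; column 1 has {H,He,Li,Be,B}; that leaves C.
At row 2, column 2: row 2 has {H,He,Li,Be,C}; column 2 has {H,He,Li,Be,C}; that leaves B.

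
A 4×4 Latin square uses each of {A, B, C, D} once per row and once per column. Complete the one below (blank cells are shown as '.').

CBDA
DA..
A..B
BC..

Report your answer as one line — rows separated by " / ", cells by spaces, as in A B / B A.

C B D A / D A B C / A D C B / B C A D

Cell (r2,c4): row 2 has {A,D}; column 4 has {A,B} → C.
Cell (r3,c2): row 3 has {A,B}; column 2 has {A,B,C} → D.
Cell (r3,c3): row 3 has {A,B,D}; column 3 has {D} → C.
Cell (r4,c3): row 4 has {B,C}; column 3 has {C,D} → A.
Cell (r4,c4): row 4 has {A,B,C}; column 4 has {A,B,C} → D.
Cell (r2,c3): row 2 has {A,C,D}; column 3 has {A,C,D} → B.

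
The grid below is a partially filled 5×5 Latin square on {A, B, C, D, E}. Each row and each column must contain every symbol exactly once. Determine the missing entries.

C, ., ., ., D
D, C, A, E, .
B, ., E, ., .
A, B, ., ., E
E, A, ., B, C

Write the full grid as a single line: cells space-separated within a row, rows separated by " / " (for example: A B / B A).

C E B A D / D C A E B / B D E C A / A B C D E / E A D B C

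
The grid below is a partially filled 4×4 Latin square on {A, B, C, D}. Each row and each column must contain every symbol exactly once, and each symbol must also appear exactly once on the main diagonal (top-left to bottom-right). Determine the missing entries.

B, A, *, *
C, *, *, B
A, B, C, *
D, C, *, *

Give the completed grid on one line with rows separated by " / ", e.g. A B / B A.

(r1,c3) = D
(r1,c4) = C
(r2,c2) = D
(r2,c3) = A
(r3,c4) = D
(r4,c3) = B
(r4,c4) = A

B A D C / C D A B / A B C D / D C B A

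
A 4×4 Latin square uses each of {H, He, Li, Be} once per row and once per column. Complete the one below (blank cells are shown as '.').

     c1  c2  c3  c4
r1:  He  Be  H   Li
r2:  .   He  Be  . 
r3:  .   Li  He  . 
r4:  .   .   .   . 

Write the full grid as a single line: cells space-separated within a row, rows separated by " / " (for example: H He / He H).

(r2,c4): row 2 has {He,Be}; column 4 has {Li}, so it must be H.
(r3,c4): row 3 has {He,Li}; column 4 has {H,Li}, so it must be Be.
(r4,c2): row 4 is empty so far; column 2 has {He,Li,Be}, so it must be H.
(r4,c3): row 4 has {H}; column 3 has {H,He,Be}, so it must be Li.
(r4,c4): row 4 has {H,Li}; column 4 has {H,Li,Be}, so it must be He.
(r2,c1): row 2 has {H,He,Be}; column 1 has {He}, so it must be Li.
(r3,c1): row 3 has {He,Li,Be}; column 1 has {He,Li}, so it must be H.
(r4,c1): row 4 has {H,He,Li}; column 1 has {H,He,Li}, so it must be Be.

He Be H Li / Li He Be H / H Li He Be / Be H Li He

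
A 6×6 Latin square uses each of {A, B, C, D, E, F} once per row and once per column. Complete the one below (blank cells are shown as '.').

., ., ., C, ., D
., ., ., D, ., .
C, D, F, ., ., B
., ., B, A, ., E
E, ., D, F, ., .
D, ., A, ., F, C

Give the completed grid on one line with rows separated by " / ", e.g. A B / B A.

A F E C B D / B A C D E F / C D F E A B / F C B A D E / E B D F C A / D E A B F C

(r1,c3) = E
(r2,c3) = C
(r3,c4) = E
(r3,c5) = A
(r4,c1) = F
(r4,c2) = C
(r4,c5) = D
(r5,c6) = A
(r6,c4) = B
(r1,c5) = B
(r2,c5) = E
(r2,c6) = F
(r5,c2) = B
(r5,c5) = C
(r6,c2) = E
(r1,c1) = A
(r1,c2) = F
(r2,c1) = B
(r2,c2) = A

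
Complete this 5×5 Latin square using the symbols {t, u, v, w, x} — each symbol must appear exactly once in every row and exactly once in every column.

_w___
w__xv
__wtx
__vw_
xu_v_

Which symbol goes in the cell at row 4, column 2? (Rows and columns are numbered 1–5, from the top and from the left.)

(r1,c4) = u
(r1,c5) = t
(r2,c2) = t
(r2,c3) = u
(r3,c2) = v
(r4,c2) = x

x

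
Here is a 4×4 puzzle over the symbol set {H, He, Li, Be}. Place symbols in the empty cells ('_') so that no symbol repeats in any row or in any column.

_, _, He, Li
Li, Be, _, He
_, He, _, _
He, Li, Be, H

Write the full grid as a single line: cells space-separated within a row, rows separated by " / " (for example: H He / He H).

(r1,c2) = H
(r2,c3) = H
(r3,c3) = Li
(r3,c4) = Be
(r1,c1) = Be
(r3,c1) = H

Be H He Li / Li Be H He / H He Li Be / He Li Be H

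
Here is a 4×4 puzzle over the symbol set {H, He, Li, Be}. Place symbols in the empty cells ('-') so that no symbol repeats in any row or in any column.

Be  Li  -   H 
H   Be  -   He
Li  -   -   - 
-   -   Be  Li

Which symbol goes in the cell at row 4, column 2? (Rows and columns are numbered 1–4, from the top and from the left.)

H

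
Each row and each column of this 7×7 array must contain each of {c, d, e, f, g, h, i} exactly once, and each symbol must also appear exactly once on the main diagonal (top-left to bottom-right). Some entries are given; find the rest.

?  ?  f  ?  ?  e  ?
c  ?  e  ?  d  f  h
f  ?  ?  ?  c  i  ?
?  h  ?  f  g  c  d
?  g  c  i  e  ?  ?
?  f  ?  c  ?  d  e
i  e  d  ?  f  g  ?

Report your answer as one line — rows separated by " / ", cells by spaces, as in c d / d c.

g c f d h e i / c i e g d f h / f d h e c i g / e h i f g c d / d g c i e h f / h f g c i d e / i e d h f g c

row 2 has {c,d,e,f,h}; column 2 has {e,f,g,h}; the diagonal has {d,e,f} — only i is left for (r2,c2).
row 2 has {c,d,e,f,h,i}; column 4 has {c,f,i} — only g is left for (r2,c4).
row 3 has {c,f,i}; column 2 has {e,f,g,h,i} — only d is left for (r3,c2).
row 3 has {c,d,f,i}; column 7 has {d,e,h} — only g is left for (r3,c7).
row 4 has {c,d,f,g,h}; column 1 has {c,f,i} — only e is left for (r4,c1).
row 4 has {c,d,e,f,g,h}; column 3 has {c,d,e,f} — only i is left for (r4,c3).
row 5 has {c,e,g,i}; column 6 has {c,d,e,f,g,i} — only h is left for (r5,c6).
row 5 has {c,e,g,h,i}; column 7 has {d,e,g,h} — only f is left for (r5,c7).
row 7 has {d,e,f,g,i}; column 4 has {c,f,g,i} — only h is left for (r7,c4).
row 7 has {d,e,f,g,h,i}; column 7 has {d,e,f,g,h}; the diagonal has {d,e,f,i} — only c is left for (r7,c7).
row 1 has {e,f}; column 2 has {d,e,f,g,h,i} — only c is left for (r1,c2).
row 1 has {c,e,f}; column 4 has {c,f,g,h,i} — only d is left for (r1,c4).
row 1 has {c,d,e,f}; column 7 has {c,d,e,f,g,h} — only i is left for (r1,c7).
row 3 has {c,d,f,g,i}; column 3 has {c,d,e,f,i}; the diagonal has {c,d,e,f,i} — only h is left for (r3,c3).
row 3 has {c,d,f,g,h,i}; column 4 has {c,d,f,g,h,i} — only e is left for (r3,c4).
row 5 has {c,e,f,g,h,i}; column 1 has {c,e,f,i} — only d is left for (r5,c1).
row 6 has {c,d,e,f}; column 3 has {c,d,e,f,h,i} — only g is left for (r6,c3).
row 1 has {c,d,e,f,i}; column 1 has {c,d,e,f,i}; the diagonal has {c,d,e,f,h,i} — only g is left for (r1,c1).
row 1 has {c,d,e,f,g,i}; column 5 has {c,d,e,f,g} — only h is left for (r1,c5).
row 6 has {c,d,e,f,g}; column 1 has {c,d,e,f,g,i} — only h is left for (r6,c1).
row 6 has {c,d,e,f,g,h}; column 5 has {c,d,e,f,g,h} — only i is left for (r6,c5).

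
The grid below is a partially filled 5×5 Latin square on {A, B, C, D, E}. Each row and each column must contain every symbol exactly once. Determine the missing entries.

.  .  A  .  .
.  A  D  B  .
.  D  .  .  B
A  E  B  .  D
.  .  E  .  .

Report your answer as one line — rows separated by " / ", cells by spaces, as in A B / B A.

D B A E C / C A D B E / E D C A B / A E B C D / B C E D A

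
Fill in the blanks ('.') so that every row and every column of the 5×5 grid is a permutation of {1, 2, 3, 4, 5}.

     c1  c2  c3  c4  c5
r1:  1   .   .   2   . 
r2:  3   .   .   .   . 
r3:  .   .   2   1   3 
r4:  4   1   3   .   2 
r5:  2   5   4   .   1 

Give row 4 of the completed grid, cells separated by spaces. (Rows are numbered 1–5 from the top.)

4 1 3 5 2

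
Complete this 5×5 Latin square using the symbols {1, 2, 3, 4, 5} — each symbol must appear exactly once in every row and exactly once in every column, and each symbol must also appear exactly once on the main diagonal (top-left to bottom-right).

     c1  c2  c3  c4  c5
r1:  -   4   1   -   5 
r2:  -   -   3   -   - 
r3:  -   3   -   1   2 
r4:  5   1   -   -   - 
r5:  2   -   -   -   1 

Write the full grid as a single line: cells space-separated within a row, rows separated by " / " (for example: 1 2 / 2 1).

3 4 1 2 5 / 1 2 3 5 4 / 4 3 5 1 2 / 5 1 2 4 3 / 2 5 4 3 1

At row 1, column 1: row 1 has {1,4,5}; column 1 has {2,5}; the diagonal has {1}; that leaves 3.
At row 1, column 4: row 1 has {1,3,4,5}; column 4 has {1}; that leaves 2.
At row 2, column 5: row 2 has {3}; column 5 has {1,2,5}; that leaves 4.
At row 3, column 1: row 3 has {1,2,3}; column 1 has {2,3,5}; that leaves 4.
At row 3, column 3: row 3 has {1,2,3,4}; column 3 has {1,3}; the diagonal has {1,3}; that leaves 5.
At row 4, column 4: row 4 has {1,5}; column 4 has {1,2}; the diagonal has {1,3,5}; that leaves 4.
At row 4, column 5: row 4 has {1,4,5}; column 5 has {1,2,4,5}; that leaves 3.
At row 5, column 2: row 5 has {1,2}; column 2 has {1,3,4}; that leaves 5.
At row 5, column 3: row 5 has {1,2,5}; column 3 has {1,3,5}; that leaves 4.
At row 5, column 4: row 5 has {1,2,4,5}; column 4 has {1,2,4}; that leaves 3.
At row 2, column 1: row 2 has {3,4}; column 1 has {2,3,4,5}; that leaves 1.
At row 2, column 2: row 2 has {1,3,4}; column 2 has {1,3,4,5}; the diagonal has {1,3,4,5}; that leaves 2.
At row 2, column 4: row 2 has {1,2,3,4}; column 4 has {1,2,3,4}; that leaves 5.
At row 4, column 3: row 4 has {1,3,4,5}; column 3 has {1,3,4,5}; that leaves 2.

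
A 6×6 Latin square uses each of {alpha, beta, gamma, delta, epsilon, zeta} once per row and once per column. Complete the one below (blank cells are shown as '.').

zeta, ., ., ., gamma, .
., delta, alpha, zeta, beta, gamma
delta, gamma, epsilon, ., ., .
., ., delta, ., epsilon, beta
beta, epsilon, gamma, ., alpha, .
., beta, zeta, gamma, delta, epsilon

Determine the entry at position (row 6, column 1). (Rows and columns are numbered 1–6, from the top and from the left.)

alpha

row 1 has {gamma,zeta}; column 2 has {beta,gamma,delta,epsilon} — only alpha is left for (r1,c2).
row 1 has {alpha,gamma,zeta}; column 3 has {alpha,gamma,delta,epsilon,zeta} — only beta is left for (r1,c3).
row 1 has {alpha,beta,gamma,zeta}; column 6 has {beta,gamma,epsilon} — only delta is left for (r1,c6).
row 2 has {alpha,beta,gamma,delta,zeta}; column 1 has {beta,delta,zeta} — only epsilon is left for (r2,c1).
row 3 has {gamma,delta,epsilon}; column 5 has {alpha,beta,gamma,delta,epsilon} — only zeta is left for (r3,c5).
row 3 has {gamma,delta,epsilon,zeta}; column 6 has {beta,gamma,delta,epsilon} — only alpha is left for (r3,c6).
row 4 has {beta,delta,epsilon}; column 2 has {alpha,beta,gamma,delta,epsilon} — only zeta is left for (r4,c2).
row 4 has {beta,delta,epsilon,zeta}; column 4 has {gamma,zeta} — only alpha is left for (r4,c4).
row 5 has {alpha,beta,gamma,epsilon}; column 4 has {alpha,gamma,zeta} — only delta is left for (r5,c4).
row 5 has {alpha,beta,gamma,delta,epsilon}; column 6 has {alpha,beta,gamma,delta,epsilon} — only zeta is left for (r5,c6).
row 6 has {beta,gamma,delta,epsilon,zeta}; column 1 has {beta,delta,epsilon,zeta} — only alpha is left for (r6,c1).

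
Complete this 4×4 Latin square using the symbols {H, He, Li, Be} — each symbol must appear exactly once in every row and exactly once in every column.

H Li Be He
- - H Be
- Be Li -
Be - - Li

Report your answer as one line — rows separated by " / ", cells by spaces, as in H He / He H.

H Li Be He / Li He H Be / He Be Li H / Be H He Li

At row 2, column 2: row 2 has {H,Be}; column 2 has {Li,Be}; that leaves He.
At row 3, column 1: row 3 has {Li,Be}; column 1 has {H,Be}; that leaves He.
At row 3, column 4: row 3 has {He,Li,Be}; column 4 has {He,Li,Be}; that leaves H.
At row 4, column 2: row 4 has {Li,Be}; column 2 has {He,Li,Be}; that leaves H.
At row 4, column 3: row 4 has {H,Li,Be}; column 3 has {H,Li,Be}; that leaves He.
At row 2, column 1: row 2 has {H,He,Be}; column 1 has {H,He,Be}; that leaves Li.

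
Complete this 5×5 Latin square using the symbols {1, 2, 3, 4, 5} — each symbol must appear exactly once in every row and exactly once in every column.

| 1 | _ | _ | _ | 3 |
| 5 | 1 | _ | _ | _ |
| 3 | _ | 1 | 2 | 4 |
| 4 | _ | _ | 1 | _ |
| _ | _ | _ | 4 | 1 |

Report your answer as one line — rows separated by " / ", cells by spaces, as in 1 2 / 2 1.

Cell (r1,c4): row 1 has {1,3}; column 4 has {1,2,4} → 5.
Cell (r2,c4): row 2 has {1,5}; column 4 has {1,2,4,5} → 3.
Cell (r2,c5): row 2 has {1,3,5}; column 5 has {1,3,4} → 2.
Cell (r3,c2): row 3 has {1,2,3,4}; column 2 has {1} → 5.
Cell (r4,c5): row 4 has {1,4}; column 5 has {1,2,3,4} → 5.
Cell (r5,c1): row 5 has {1,4}; column 1 has {1,3,4,5} → 2.
Cell (r5,c2): row 5 has {1,2,4}; column 2 has {1,5} → 3.
Cell (r5,c3): row 5 has {1,2,3,4}; column 3 has {1} → 5.
Cell (r2,c3): row 2 has {1,2,3,5}; column 3 has {1,5} → 4.
Cell (r4,c2): row 4 has {1,4,5}; column 2 has {1,3,5} → 2.
Cell (r4,c3): row 4 has {1,2,4,5}; column 3 has {1,4,5} → 3.
Cell (r1,c2): row 1 has {1,3,5}; column 2 has {1,2,3,5} → 4.
Cell (r1,c3): row 1 has {1,3,4,5}; column 3 has {1,3,4,5} → 2.

1 4 2 5 3 / 5 1 4 3 2 / 3 5 1 2 4 / 4 2 3 1 5 / 2 3 5 4 1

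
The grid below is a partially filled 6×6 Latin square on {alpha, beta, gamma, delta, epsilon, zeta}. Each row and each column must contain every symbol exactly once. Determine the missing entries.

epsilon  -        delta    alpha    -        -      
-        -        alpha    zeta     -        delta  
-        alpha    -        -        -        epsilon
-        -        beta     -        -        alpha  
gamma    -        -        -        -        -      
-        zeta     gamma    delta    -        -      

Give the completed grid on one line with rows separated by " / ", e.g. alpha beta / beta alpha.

epsilon beta delta alpha zeta gamma / beta epsilon alpha zeta gamma delta / delta alpha zeta gamma beta epsilon / zeta gamma beta epsilon delta alpha / gamma delta epsilon beta alpha zeta / alpha zeta gamma delta epsilon beta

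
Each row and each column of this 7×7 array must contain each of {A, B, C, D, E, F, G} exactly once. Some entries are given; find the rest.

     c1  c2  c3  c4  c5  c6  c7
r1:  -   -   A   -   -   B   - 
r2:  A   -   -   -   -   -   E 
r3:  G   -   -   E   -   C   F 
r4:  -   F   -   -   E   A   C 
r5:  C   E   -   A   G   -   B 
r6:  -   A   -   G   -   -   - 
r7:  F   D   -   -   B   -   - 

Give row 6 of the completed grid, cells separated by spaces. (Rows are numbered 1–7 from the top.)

B A C G F E D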